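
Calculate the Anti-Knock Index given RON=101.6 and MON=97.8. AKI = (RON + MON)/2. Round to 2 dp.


AKI = (RON + MON) / 2
AKI = (101.6 + 97.8) / 2
AKI = 199.4 / 2 = 99.70


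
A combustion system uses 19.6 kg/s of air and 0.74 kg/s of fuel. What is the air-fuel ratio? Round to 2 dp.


AFR = m_air / m_fuel
AFR = 19.6 / 0.74 = 26.49


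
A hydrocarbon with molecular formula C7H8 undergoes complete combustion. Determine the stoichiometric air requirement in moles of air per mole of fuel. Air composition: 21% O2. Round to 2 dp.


Balanced combustion: C7H8 + 9 O2 -> 7 CO2 + 4 H2O
O2 needed = C + H/4 = 7 + 8/4 = 9.00 moles
Air moles = O2 / 0.21 = 9.00 / 0.21 = 42.86 moles air


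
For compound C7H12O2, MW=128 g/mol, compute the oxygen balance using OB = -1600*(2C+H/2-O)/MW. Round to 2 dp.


OB = -1600 * (2C + H/2 - O) / MW
Inner = 2*7 + 12/2 - 2 = 18.00
OB = -1600 * 18.00 / 128 = -225.00%


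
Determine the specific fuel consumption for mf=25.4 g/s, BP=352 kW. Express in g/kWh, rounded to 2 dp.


SFC = (mf / BP) * 3600
Rate = 25.4 / 352 = 0.072159 g/(s*kW)
SFC = 0.072159 * 3600 = 259.77 g/kWh


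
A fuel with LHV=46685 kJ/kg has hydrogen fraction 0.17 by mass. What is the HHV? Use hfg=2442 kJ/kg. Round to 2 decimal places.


HHV = LHV + hfg * 9 * H
Water addition = 2442 * 9 * 0.17 = 3736.260 kJ/kg
HHV = 46685 + 3736.260 = 50421.26 kJ/kg


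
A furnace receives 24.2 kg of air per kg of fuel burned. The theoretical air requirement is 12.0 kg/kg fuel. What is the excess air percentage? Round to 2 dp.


Excess air = actual - stoichiometric = 24.2 - 12.0 = 12.20 kg/kg fuel
Excess air % = (excess / stoich) * 100 = (12.20 / 12.0) * 100 = 101.67%


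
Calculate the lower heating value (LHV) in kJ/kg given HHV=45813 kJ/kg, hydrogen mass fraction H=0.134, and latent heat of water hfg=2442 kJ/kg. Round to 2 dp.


LHV = HHV - hfg * 9 * H
Water correction = 2442 * 9 * 0.134 = 2945.052 kJ/kg
LHV = 45813 - 2945.052 = 42867.95 kJ/kg


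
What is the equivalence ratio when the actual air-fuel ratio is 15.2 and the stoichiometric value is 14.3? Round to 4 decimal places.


phi = AFR_stoich / AFR_actual
phi = 14.3 / 15.2 = 0.9408


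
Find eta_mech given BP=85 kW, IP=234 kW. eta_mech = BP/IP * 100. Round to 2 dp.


eta_mech = (BP / IP) * 100
Ratio = 85 / 234 = 0.3632
eta_mech = 0.3632 * 100 = 36.32%


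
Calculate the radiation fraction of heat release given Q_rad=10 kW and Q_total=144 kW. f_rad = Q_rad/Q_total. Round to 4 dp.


f_rad = Q_rad / Q_total
f_rad = 10 / 144 = 0.0694


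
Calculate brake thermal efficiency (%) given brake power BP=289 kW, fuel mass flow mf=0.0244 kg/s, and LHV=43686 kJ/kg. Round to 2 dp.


eta_BTE = (BP / (mf * LHV)) * 100
Denominator = 0.0244 * 43686 = 1065.9384 kW
eta_BTE = (289 / 1065.9384) * 100 = 27.11%


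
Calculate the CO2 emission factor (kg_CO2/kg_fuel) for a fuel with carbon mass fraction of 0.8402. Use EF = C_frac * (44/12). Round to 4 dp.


EF = C_frac * (M_CO2 / M_C)
EF = 0.8402 * (44/12)
EF = 0.8402 * 3.666667 = 3.0807 kg_CO2/kg_fuel


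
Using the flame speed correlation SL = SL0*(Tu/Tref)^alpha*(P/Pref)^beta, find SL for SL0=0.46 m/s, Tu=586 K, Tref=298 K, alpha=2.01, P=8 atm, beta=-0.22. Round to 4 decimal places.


SL = SL0 * (Tu/Tref)^alpha * (P/Pref)^beta
T ratio = 586/298 = 1.96644295
(T ratio)^alpha = 1.96644295^2.01 = 3.893135
(P/Pref)^beta = 8^(-0.22) = 0.632878
SL = 0.46 * 3.893135 * 0.632878 = 1.1334 m/s


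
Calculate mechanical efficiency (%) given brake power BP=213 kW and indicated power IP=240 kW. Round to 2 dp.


eta_mech = (BP / IP) * 100
Ratio = 213 / 240 = 0.8875
eta_mech = 0.8875 * 100 = 88.75%


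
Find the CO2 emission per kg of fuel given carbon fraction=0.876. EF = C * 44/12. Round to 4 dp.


EF = C_frac * (M_CO2 / M_C)
EF = 0.876 * (44/12)
EF = 0.876 * 3.666667 = 3.2120 kg_CO2/kg_fuel


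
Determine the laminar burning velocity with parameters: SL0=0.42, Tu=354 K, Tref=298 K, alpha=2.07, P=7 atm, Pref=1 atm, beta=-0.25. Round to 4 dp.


SL = SL0 * (Tu/Tref)^alpha * (P/Pref)^beta
T ratio = 354/298 = 1.18791946
(T ratio)^alpha = 1.18791946^2.07 = 1.428266
(P/Pref)^beta = 7^(-0.25) = 0.614788
SL = 0.42 * 1.428266 * 0.614788 = 0.3688 m/s


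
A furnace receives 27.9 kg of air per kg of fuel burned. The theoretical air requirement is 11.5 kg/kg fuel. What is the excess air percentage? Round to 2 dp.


Excess air = actual - stoichiometric = 27.9 - 11.5 = 16.40 kg/kg fuel
Excess air % = (excess / stoich) * 100 = (16.40 / 11.5) * 100 = 142.61%


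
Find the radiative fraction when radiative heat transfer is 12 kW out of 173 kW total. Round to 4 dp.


f_rad = Q_rad / Q_total
f_rad = 12 / 173 = 0.0694


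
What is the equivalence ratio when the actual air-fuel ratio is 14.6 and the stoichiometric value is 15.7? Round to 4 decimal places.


phi = AFR_stoich / AFR_actual
phi = 15.7 / 14.6 = 1.0753


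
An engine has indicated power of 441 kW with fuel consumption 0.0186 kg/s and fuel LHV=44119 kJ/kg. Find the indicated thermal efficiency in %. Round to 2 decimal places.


eta_ith = (IP / (mf * LHV)) * 100
Denominator = 0.0186 * 44119 = 820.6134 kW
eta_ith = (441 / 820.6134) * 100 = 53.74%


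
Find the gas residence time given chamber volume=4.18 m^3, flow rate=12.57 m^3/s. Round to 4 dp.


tau = V / Q_flow
tau = 4.18 / 12.57 = 0.3325 s


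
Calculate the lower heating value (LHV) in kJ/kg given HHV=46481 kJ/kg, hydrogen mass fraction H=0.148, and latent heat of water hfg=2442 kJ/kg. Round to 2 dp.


LHV = HHV - hfg * 9 * H
Water correction = 2442 * 9 * 0.148 = 3252.744 kJ/kg
LHV = 46481 - 3252.744 = 43228.26 kJ/kg


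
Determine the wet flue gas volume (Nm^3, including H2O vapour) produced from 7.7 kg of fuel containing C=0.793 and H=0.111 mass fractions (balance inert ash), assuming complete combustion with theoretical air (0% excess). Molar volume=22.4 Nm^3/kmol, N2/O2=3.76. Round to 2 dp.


Per kg fuel: CO2 = (C/12 kmol)*22.4 = (0.793/12)*22.4 = 1.48027 Nm^3
Per kg fuel: H2O = (H/2 kmol)*22.4 = (0.111/2)*22.4 = 1.24320 Nm^3
O2 needed per kg fuel = C/12 + H/4 = 0.793/12 + 0.111/4 = 0.09383333 kmol
Per kg fuel: N2 = O2*3.76*22.4 = 0.09383333*3.76*22.4 = 7.90302 Nm^3
Total per kg = 1.48027 + 1.24320 + 7.90302 = 10.62649 Nm^3
Total = 10.62649 * 7.7 = 81.82 Nm^3


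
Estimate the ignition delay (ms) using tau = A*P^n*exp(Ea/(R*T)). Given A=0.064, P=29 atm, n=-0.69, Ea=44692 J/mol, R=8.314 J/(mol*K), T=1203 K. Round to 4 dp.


tau = A * P^n * exp(Ea/(R*T))
P^n = 29^(-0.69) = 0.09793668
Ea/(R*T) = 44692/(8.314*1203) = 4.468422
exp(Ea/(R*T)) = 87.218948
tau = 0.064 * 0.09793668 * 87.218948 = 0.5467 ms


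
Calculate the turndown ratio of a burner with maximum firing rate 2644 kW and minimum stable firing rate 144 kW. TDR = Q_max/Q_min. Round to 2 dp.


TDR = Q_max / Q_min
TDR = 2644 / 144 = 18.36


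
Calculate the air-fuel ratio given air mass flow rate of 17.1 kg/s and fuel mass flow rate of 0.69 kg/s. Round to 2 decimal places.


AFR = m_air / m_fuel
AFR = 17.1 / 0.69 = 24.78


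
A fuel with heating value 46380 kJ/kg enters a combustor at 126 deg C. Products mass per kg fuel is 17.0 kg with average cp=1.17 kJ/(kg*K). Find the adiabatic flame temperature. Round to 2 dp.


T_ad = T_in + Hc / (m_p * cp)
Denominator = 17.0 * 1.17 = 19.8900
Temperature rise = 46380 / 19.8900 = 2331.83 K
T_ad = 126 + 2331.83 = 2457.83 deg C


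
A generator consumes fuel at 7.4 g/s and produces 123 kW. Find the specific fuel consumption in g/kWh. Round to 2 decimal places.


SFC = (mf / BP) * 3600
Rate = 7.4 / 123 = 0.060163 g/(s*kW)
SFC = 0.060163 * 3600 = 216.59 g/kWh


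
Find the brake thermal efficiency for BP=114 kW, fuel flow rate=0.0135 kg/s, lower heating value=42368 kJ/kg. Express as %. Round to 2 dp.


eta_BTE = (BP / (mf * LHV)) * 100
Denominator = 0.0135 * 42368 = 571.9680 kW
eta_BTE = (114 / 571.9680) * 100 = 19.93%


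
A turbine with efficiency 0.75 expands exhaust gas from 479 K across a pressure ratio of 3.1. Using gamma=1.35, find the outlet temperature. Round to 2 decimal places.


T_out = T_in * (1 - eta * (1 - PR^(-(gamma-1)/gamma)))
Exponent = -(1.35-1)/1.35 = -0.25925926
PR^exp = 3.1^(-0.25925926) = 0.74577862
Factor = 1 - 0.75*(1 - 0.74577862) = 0.80933397
T_out = 479 * 0.80933397 = 387.67 K


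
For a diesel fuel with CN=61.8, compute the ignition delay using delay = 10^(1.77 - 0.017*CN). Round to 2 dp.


delay = 10^(1.77 - 0.017*CN)
Exponent = 1.77 - 0.017*61.8 = 0.7194
delay = 10^0.7194 = 5.24 ms


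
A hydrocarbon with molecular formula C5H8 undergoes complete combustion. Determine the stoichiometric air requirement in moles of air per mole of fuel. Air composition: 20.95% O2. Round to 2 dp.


Balanced combustion: C5H8 + 7 O2 -> 5 CO2 + 4 H2O
O2 needed = C + H/4 = 5 + 8/4 = 7.00 moles
Air moles = O2 / 0.2095 = 7.00 / 0.2095 = 33.41 moles air


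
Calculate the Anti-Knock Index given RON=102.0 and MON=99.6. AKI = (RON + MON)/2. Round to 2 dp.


AKI = (RON + MON) / 2
AKI = (102.0 + 99.6) / 2
AKI = 201.6 / 2 = 100.80


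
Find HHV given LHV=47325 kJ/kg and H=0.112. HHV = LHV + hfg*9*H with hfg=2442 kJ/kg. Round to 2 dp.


HHV = LHV + hfg * 9 * H
Water addition = 2442 * 9 * 0.112 = 2461.536 kJ/kg
HHV = 47325 + 2461.536 = 49786.54 kJ/kg


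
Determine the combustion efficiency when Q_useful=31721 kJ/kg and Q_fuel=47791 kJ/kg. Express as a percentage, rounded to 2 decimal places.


Efficiency = (Q_useful / Q_fuel) * 100
Efficiency = (31721 / 47791) * 100
Efficiency = 0.6637 * 100 = 66.37%


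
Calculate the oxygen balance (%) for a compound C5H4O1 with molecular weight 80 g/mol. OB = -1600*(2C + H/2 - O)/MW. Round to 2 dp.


OB = -1600 * (2C + H/2 - O) / MW
Inner = 2*5 + 4/2 - 1 = 11.00
OB = -1600 * 11.00 / 80 = -220.00%


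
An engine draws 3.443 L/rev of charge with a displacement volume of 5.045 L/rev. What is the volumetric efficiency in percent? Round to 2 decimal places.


eta_v = (V_actual / V_disp) * 100
Ratio = 3.443 / 5.045 = 0.6825
eta_v = 0.6825 * 100 = 68.25%


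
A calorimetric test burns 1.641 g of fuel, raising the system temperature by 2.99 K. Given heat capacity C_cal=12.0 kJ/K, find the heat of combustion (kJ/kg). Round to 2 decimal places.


Hc = C_cal * delta_T / m_fuel
Q_released = 12.0 * 2.99 = 35.8800 kJ
m_fuel = 1.641 g = 1.641/1000 kg = 0.001641 kg
Hc = 35.8800 / 0.001641 = 21864.72 kJ/kg


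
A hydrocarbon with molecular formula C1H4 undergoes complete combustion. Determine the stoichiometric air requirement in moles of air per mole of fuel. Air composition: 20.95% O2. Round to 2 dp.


Balanced combustion: C1H4 + 2 O2 -> 1 CO2 + 2 H2O
O2 needed = C + H/4 = 1 + 4/4 = 2.00 moles
Air moles = O2 / 0.2095 = 2.00 / 0.2095 = 9.55 moles air


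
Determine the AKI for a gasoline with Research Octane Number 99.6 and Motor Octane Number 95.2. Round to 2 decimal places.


AKI = (RON + MON) / 2
AKI = (99.6 + 95.2) / 2
AKI = 194.8 / 2 = 97.40


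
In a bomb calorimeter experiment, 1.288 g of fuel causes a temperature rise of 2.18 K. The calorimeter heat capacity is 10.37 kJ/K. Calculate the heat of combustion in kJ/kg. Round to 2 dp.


Hc = C_cal * delta_T / m_fuel
Q_released = 10.37 * 2.18 = 22.6066 kJ
m_fuel = 1.288 g = 1.288/1000 kg = 0.001288 kg
Hc = 22.6066 / 0.001288 = 17551.71 kJ/kg


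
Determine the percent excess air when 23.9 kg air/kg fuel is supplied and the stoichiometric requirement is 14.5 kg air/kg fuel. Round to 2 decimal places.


Excess air = actual - stoichiometric = 23.9 - 14.5 = 9.40 kg/kg fuel
Excess air % = (excess / stoich) * 100 = (9.40 / 14.5) * 100 = 64.83%


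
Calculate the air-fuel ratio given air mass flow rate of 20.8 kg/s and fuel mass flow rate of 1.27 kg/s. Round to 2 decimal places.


AFR = m_air / m_fuel
AFR = 20.8 / 1.27 = 16.38


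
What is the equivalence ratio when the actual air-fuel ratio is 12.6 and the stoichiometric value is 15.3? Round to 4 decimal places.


phi = AFR_stoich / AFR_actual
phi = 15.3 / 12.6 = 1.2143


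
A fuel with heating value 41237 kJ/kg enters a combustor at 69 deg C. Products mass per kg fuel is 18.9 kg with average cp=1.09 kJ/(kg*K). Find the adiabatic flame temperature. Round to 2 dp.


T_ad = T_in + Hc / (m_p * cp)
Denominator = 18.9 * 1.09 = 20.6010
Temperature rise = 41237 / 20.6010 = 2001.70 K
T_ad = 69 + 2001.70 = 2070.70 deg C


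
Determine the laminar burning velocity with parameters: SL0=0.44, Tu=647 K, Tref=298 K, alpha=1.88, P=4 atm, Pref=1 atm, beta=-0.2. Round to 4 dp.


SL = SL0 * (Tu/Tref)^alpha * (P/Pref)^beta
T ratio = 647/298 = 2.17114094
(T ratio)^alpha = 2.17114094^1.88 = 4.295102
(P/Pref)^beta = 4^(-0.2) = 0.757858
SL = 0.44 * 4.295102 * 0.757858 = 1.4322 m/s


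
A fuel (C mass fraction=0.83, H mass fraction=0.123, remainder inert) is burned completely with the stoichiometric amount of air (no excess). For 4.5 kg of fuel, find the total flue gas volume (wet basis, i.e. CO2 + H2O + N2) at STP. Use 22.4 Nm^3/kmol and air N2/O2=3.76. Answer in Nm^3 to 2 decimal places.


Per kg fuel: CO2 = (C/12 kmol)*22.4 = (0.83/12)*22.4 = 1.54933 Nm^3
Per kg fuel: H2O = (H/2 kmol)*22.4 = (0.123/2)*22.4 = 1.37760 Nm^3
O2 needed per kg fuel = C/12 + H/4 = 0.83/12 + 0.123/4 = 0.09991667 kmol
Per kg fuel: N2 = O2*3.76*22.4 = 0.09991667*3.76*22.4 = 8.41538 Nm^3
Total per kg = 1.54933 + 1.37760 + 8.41538 = 11.34231 Nm^3
Total = 11.34231 * 4.5 = 51.04 Nm^3


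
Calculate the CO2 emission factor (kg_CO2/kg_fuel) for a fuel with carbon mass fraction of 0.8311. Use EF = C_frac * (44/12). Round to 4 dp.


EF = C_frac * (M_CO2 / M_C)
EF = 0.8311 * (44/12)
EF = 0.8311 * 3.666667 = 3.0474 kg_CO2/kg_fuel


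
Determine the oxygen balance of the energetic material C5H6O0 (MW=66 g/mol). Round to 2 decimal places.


OB = -1600 * (2C + H/2 - O) / MW
Inner = 2*5 + 6/2 - 0 = 13.00
OB = -1600 * 13.00 / 66 = -315.15%


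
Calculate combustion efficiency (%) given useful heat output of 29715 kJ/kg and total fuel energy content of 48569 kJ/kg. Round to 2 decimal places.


Efficiency = (Q_useful / Q_fuel) * 100
Efficiency = (29715 / 48569) * 100
Efficiency = 0.6118 * 100 = 61.18%


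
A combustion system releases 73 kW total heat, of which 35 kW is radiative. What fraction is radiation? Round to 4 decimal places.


f_rad = Q_rad / Q_total
f_rad = 35 / 73 = 0.4795


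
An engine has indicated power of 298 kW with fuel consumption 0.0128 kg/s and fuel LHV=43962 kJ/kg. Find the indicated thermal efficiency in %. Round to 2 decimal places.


eta_ith = (IP / (mf * LHV)) * 100
Denominator = 0.0128 * 43962 = 562.7136 kW
eta_ith = (298 / 562.7136) * 100 = 52.96%


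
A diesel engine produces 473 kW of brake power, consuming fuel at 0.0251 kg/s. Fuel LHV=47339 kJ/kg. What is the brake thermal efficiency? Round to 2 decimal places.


eta_BTE = (BP / (mf * LHV)) * 100
Denominator = 0.0251 * 47339 = 1188.2089 kW
eta_BTE = (473 / 1188.2089) * 100 = 39.81%


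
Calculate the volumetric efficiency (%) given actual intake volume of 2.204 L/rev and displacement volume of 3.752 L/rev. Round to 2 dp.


eta_v = (V_actual / V_disp) * 100
Ratio = 2.204 / 3.752 = 0.5874
eta_v = 0.5874 * 100 = 58.74%


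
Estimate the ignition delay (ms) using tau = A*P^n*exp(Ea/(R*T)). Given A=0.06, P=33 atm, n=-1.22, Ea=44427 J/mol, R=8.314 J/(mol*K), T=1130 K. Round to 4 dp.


tau = A * P^n * exp(Ea/(R*T))
P^n = 33^(-1.22) = 0.01404148
Ea/(R*T) = 44427/(8.314*1130) = 4.728883
exp(Ea/(R*T)) = 113.169027
tau = 0.06 * 0.01404148 * 113.169027 = 0.0953 ms


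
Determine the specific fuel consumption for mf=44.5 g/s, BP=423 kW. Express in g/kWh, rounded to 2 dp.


SFC = (mf / BP) * 3600
Rate = 44.5 / 423 = 0.105201 g/(s*kW)
SFC = 0.105201 * 3600 = 378.72 g/kWh


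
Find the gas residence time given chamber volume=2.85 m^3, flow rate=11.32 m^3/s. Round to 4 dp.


tau = V / Q_flow
tau = 2.85 / 11.32 = 0.2518 s


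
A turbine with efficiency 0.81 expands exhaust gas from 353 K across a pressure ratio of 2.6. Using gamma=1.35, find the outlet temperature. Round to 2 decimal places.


T_out = T_in * (1 - eta * (1 - PR^(-(gamma-1)/gamma)))
Exponent = -(1.35-1)/1.35 = -0.25925926
PR^exp = 2.6^(-0.25925926) = 0.78057442
Factor = 1 - 0.81*(1 - 0.78057442) = 0.82226528
T_out = 353 * 0.82226528 = 290.26 K


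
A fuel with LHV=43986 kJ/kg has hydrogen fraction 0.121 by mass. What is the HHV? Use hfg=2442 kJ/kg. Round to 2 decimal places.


HHV = LHV + hfg * 9 * H
Water addition = 2442 * 9 * 0.121 = 2659.338 kJ/kg
HHV = 43986 + 2659.338 = 46645.34 kJ/kg


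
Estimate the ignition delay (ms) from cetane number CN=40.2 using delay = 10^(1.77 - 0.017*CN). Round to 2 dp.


delay = 10^(1.77 - 0.017*CN)
Exponent = 1.77 - 0.017*40.2 = 1.0866
delay = 10^1.0866 = 12.21 ms


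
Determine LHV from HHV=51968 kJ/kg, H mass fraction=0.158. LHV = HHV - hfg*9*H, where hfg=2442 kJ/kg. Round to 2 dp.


LHV = HHV - hfg * 9 * H
Water correction = 2442 * 9 * 0.158 = 3472.524 kJ/kg
LHV = 51968 - 3472.524 = 48495.48 kJ/kg


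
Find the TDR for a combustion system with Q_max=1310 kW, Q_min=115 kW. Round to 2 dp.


TDR = Q_max / Q_min
TDR = 1310 / 115 = 11.39


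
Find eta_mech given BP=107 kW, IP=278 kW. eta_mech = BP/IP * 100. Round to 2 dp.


eta_mech = (BP / IP) * 100
Ratio = 107 / 278 = 0.3849
eta_mech = 0.3849 * 100 = 38.49%


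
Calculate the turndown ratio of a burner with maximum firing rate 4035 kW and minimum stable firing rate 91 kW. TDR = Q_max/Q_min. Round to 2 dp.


TDR = Q_max / Q_min
TDR = 4035 / 91 = 44.34


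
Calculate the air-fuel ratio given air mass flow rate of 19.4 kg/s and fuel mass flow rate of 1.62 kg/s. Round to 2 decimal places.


AFR = m_air / m_fuel
AFR = 19.4 / 1.62 = 11.98


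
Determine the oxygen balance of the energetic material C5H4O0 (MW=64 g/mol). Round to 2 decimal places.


OB = -1600 * (2C + H/2 - O) / MW
Inner = 2*5 + 4/2 - 0 = 12.00
OB = -1600 * 12.00 / 64 = -300.00%


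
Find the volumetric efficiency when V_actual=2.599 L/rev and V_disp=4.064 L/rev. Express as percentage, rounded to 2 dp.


eta_v = (V_actual / V_disp) * 100
Ratio = 2.599 / 4.064 = 0.6395
eta_v = 0.6395 * 100 = 63.95%


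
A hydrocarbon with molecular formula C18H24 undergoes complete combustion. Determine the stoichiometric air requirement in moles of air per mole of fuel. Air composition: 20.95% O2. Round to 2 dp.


Balanced combustion: C18H24 + 24 O2 -> 18 CO2 + 12 H2O
O2 needed = C + H/4 = 18 + 24/4 = 24.00 moles
Air moles = O2 / 0.2095 = 24.00 / 0.2095 = 114.56 moles air


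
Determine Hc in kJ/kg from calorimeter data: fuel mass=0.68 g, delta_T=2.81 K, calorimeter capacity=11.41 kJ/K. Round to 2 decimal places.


Hc = C_cal * delta_T / m_fuel
Q_released = 11.41 * 2.81 = 32.0621 kJ
m_fuel = 0.68 g = 0.68/1000 kg = 0.000680 kg
Hc = 32.0621 / 0.000680 = 47150.15 kJ/kg


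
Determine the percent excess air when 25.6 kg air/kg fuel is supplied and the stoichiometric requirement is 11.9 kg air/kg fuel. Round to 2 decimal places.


Excess air = actual - stoichiometric = 25.6 - 11.9 = 13.70 kg/kg fuel
Excess air % = (excess / stoich) * 100 = (13.70 / 11.9) * 100 = 115.13%


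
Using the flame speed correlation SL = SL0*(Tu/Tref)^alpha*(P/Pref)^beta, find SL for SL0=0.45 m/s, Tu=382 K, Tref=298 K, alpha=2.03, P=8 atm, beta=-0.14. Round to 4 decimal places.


SL = SL0 * (Tu/Tref)^alpha * (P/Pref)^beta
T ratio = 382/298 = 1.28187919
(T ratio)^alpha = 1.28187919^2.03 = 1.655502
(P/Pref)^beta = 8^(-0.14) = 0.747425
SL = 0.45 * 1.655502 * 0.747425 = 0.5568 m/s


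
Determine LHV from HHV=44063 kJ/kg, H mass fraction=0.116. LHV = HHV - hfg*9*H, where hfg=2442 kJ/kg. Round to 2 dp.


LHV = HHV - hfg * 9 * H
Water correction = 2442 * 9 * 0.116 = 2549.448 kJ/kg
LHV = 44063 - 2549.448 = 41513.55 kJ/kg


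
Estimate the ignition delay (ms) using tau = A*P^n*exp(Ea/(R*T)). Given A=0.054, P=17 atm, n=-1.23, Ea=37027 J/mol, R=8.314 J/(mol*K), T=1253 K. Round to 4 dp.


tau = A * P^n * exp(Ea/(R*T))
P^n = 17^(-1.23) = 0.03065828
Ea/(R*T) = 37027/(8.314*1253) = 3.554327
exp(Ea/(R*T)) = 34.964297
tau = 0.054 * 0.03065828 * 34.964297 = 0.0579 ms


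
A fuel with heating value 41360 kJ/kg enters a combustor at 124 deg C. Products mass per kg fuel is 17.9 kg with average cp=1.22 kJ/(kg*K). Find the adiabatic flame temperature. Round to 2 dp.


T_ad = T_in + Hc / (m_p * cp)
Denominator = 17.9 * 1.22 = 21.8380
Temperature rise = 41360 / 21.8380 = 1893.95 K
T_ad = 124 + 1893.95 = 2017.95 deg C


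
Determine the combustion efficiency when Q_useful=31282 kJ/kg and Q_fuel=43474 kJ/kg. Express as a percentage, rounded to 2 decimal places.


Efficiency = (Q_useful / Q_fuel) * 100
Efficiency = (31282 / 43474) * 100
Efficiency = 0.7196 * 100 = 71.96%


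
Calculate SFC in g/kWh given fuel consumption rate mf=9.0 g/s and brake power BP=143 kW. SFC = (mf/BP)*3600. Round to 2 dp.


SFC = (mf / BP) * 3600
Rate = 9.0 / 143 = 0.062937 g/(s*kW)
SFC = 0.062937 * 3600 = 226.57 g/kWh


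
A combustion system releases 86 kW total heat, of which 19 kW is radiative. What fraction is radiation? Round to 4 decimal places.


f_rad = Q_rad / Q_total
f_rad = 19 / 86 = 0.2209


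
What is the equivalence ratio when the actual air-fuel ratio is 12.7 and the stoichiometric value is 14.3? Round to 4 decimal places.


phi = AFR_stoich / AFR_actual
phi = 14.3 / 12.7 = 1.1260


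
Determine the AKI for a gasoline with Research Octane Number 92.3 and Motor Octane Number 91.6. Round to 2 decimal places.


AKI = (RON + MON) / 2
AKI = (92.3 + 91.6) / 2
AKI = 183.9 / 2 = 91.95


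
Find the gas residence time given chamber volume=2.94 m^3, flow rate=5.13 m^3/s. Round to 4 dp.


tau = V / Q_flow
tau = 2.94 / 5.13 = 0.5731 s


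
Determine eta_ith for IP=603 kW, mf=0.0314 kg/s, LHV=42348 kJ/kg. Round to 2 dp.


eta_ith = (IP / (mf * LHV)) * 100
Denominator = 0.0314 * 42348 = 1329.7272 kW
eta_ith = (603 / 1329.7272) * 100 = 45.35%


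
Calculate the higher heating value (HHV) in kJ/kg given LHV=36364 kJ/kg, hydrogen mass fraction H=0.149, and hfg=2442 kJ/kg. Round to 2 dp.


HHV = LHV + hfg * 9 * H
Water addition = 2442 * 9 * 0.149 = 3274.722 kJ/kg
HHV = 36364 + 3274.722 = 39638.72 kJ/kg


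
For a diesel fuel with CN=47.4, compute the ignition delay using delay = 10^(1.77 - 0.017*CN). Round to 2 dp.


delay = 10^(1.77 - 0.017*CN)
Exponent = 1.77 - 0.017*47.4 = 0.9642
delay = 10^0.9642 = 9.21 ms


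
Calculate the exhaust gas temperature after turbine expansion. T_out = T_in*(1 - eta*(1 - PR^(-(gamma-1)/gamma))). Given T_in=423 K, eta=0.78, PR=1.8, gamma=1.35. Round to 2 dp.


T_out = T_in * (1 - eta * (1 - PR^(-(gamma-1)/gamma)))
Exponent = -(1.35-1)/1.35 = -0.25925926
PR^exp = 1.8^(-0.25925926) = 0.85865408
Factor = 1 - 0.78*(1 - 0.85865408) = 0.88975018
T_out = 423 * 0.88975018 = 376.36 K


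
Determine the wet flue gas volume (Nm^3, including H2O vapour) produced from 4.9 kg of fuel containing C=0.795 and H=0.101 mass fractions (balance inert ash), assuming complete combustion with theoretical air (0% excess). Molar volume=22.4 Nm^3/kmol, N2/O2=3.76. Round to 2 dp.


Per kg fuel: CO2 = (C/12 kmol)*22.4 = (0.795/12)*22.4 = 1.48400 Nm^3
Per kg fuel: H2O = (H/2 kmol)*22.4 = (0.101/2)*22.4 = 1.13120 Nm^3
O2 needed per kg fuel = C/12 + H/4 = 0.795/12 + 0.101/4 = 0.09150000 kmol
Per kg fuel: N2 = O2*3.76*22.4 = 0.09150000*3.76*22.4 = 7.70650 Nm^3
Total per kg = 1.48400 + 1.13120 + 7.70650 = 10.32170 Nm^3
Total = 10.32170 * 4.9 = 50.58 Nm^3


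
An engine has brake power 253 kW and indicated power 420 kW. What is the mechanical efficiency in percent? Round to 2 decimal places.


eta_mech = (BP / IP) * 100
Ratio = 253 / 420 = 0.6024
eta_mech = 0.6024 * 100 = 60.24%


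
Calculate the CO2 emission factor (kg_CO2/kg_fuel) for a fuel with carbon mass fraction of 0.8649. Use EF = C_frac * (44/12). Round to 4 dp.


EF = C_frac * (M_CO2 / M_C)
EF = 0.8649 * (44/12)
EF = 0.8649 * 3.666667 = 3.1713 kg_CO2/kg_fuel


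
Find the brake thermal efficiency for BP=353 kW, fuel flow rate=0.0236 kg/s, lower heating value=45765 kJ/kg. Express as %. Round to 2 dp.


eta_BTE = (BP / (mf * LHV)) * 100
Denominator = 0.0236 * 45765 = 1080.0540 kW
eta_BTE = (353 / 1080.0540) * 100 = 32.68%


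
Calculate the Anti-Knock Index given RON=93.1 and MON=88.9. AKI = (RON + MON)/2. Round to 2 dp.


AKI = (RON + MON) / 2
AKI = (93.1 + 88.9) / 2
AKI = 182.0 / 2 = 91.00


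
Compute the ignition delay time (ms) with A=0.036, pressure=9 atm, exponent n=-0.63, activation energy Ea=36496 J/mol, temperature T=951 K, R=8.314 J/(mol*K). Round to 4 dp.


tau = A * P^n * exp(Ea/(R*T))
P^n = 9^(-0.63) = 0.25051124
Ea/(R*T) = 36496/(8.314*951) = 4.615882
exp(Ea/(R*T)) = 101.076974
tau = 0.036 * 0.25051124 * 101.076974 = 0.9116 ms


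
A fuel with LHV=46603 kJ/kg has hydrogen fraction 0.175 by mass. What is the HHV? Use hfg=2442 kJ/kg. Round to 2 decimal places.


HHV = LHV + hfg * 9 * H
Water addition = 2442 * 9 * 0.175 = 3846.150 kJ/kg
HHV = 46603 + 3846.150 = 50449.15 kJ/kg


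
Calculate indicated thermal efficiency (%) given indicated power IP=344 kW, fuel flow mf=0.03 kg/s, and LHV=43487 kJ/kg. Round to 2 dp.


eta_ith = (IP / (mf * LHV)) * 100
Denominator = 0.03 * 43487 = 1304.6100 kW
eta_ith = (344 / 1304.6100) * 100 = 26.37%


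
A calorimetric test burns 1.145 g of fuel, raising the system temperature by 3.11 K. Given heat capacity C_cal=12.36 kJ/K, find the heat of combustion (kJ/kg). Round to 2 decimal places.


Hc = C_cal * delta_T / m_fuel
Q_released = 12.36 * 3.11 = 38.4396 kJ
m_fuel = 1.145 g = 1.145/1000 kg = 0.001145 kg
Hc = 38.4396 / 0.001145 = 33571.70 kJ/kg


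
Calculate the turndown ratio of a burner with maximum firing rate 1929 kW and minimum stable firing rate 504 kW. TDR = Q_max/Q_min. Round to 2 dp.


TDR = Q_max / Q_min
TDR = 1929 / 504 = 3.83


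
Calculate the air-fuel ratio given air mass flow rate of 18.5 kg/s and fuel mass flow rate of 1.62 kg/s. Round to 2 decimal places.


AFR = m_air / m_fuel
AFR = 18.5 / 1.62 = 11.42


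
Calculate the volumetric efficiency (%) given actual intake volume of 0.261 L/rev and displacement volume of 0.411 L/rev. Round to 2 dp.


eta_v = (V_actual / V_disp) * 100
Ratio = 0.261 / 0.411 = 0.6350
eta_v = 0.6350 * 100 = 63.50%


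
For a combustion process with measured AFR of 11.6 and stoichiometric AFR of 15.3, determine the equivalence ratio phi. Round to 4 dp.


phi = AFR_stoich / AFR_actual
phi = 15.3 / 11.6 = 1.3190


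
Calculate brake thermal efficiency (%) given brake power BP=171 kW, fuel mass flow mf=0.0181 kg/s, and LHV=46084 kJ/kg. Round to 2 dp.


eta_BTE = (BP / (mf * LHV)) * 100
Denominator = 0.0181 * 46084 = 834.1204 kW
eta_BTE = (171 / 834.1204) * 100 = 20.50%


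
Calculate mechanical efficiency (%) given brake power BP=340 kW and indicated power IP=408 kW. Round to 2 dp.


eta_mech = (BP / IP) * 100
Ratio = 340 / 408 = 0.8333
eta_mech = 0.8333 * 100 = 83.33%


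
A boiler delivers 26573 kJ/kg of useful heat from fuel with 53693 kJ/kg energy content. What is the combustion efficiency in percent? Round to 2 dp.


Efficiency = (Q_useful / Q_fuel) * 100
Efficiency = (26573 / 53693) * 100
Efficiency = 0.4949 * 100 = 49.49%


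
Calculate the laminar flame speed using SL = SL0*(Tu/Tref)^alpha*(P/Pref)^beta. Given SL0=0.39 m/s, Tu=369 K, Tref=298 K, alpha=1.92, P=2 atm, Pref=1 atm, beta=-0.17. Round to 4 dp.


SL = SL0 * (Tu/Tref)^alpha * (P/Pref)^beta
T ratio = 369/298 = 1.23825503
(T ratio)^alpha = 1.23825503^1.92 = 1.507285
(P/Pref)^beta = 2^(-0.17) = 0.888843
SL = 0.39 * 1.507285 * 0.888843 = 0.5225 m/s


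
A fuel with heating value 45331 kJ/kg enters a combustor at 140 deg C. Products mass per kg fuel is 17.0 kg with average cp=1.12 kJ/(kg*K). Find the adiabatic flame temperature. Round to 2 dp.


T_ad = T_in + Hc / (m_p * cp)
Denominator = 17.0 * 1.12 = 19.0400
Temperature rise = 45331 / 19.0400 = 2380.83 K
T_ad = 140 + 2380.83 = 2520.83 deg C


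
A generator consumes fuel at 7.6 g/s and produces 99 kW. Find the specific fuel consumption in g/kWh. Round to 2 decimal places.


SFC = (mf / BP) * 3600
Rate = 7.6 / 99 = 0.076768 g/(s*kW)
SFC = 0.076768 * 3600 = 276.36 g/kWh


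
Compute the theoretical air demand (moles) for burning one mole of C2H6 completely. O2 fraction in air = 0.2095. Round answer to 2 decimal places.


Balanced combustion: C2H6 + 3.5 O2 -> 2 CO2 + 3 H2O
O2 needed = C + H/4 = 2 + 6/4 = 3.50 moles
Air moles = O2 / 0.2095 = 3.50 / 0.2095 = 16.71 moles air


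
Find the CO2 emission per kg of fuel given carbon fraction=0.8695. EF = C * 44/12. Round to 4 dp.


EF = C_frac * (M_CO2 / M_C)
EF = 0.8695 * (44/12)
EF = 0.8695 * 3.666667 = 3.1882 kg_CO2/kg_fuel


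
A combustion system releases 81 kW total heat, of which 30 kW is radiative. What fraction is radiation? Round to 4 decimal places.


f_rad = Q_rad / Q_total
f_rad = 30 / 81 = 0.3704


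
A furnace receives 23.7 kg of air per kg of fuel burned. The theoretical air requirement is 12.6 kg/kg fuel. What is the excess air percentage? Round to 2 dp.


Excess air = actual - stoichiometric = 23.7 - 12.6 = 11.10 kg/kg fuel
Excess air % = (excess / stoich) * 100 = (11.10 / 12.6) * 100 = 88.10%


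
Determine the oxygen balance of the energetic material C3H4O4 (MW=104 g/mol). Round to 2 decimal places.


OB = -1600 * (2C + H/2 - O) / MW
Inner = 2*3 + 4/2 - 4 = 4.00
OB = -1600 * 4.00 / 104 = -61.54%


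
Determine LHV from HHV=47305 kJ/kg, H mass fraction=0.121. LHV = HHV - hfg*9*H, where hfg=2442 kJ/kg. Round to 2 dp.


LHV = HHV - hfg * 9 * H
Water correction = 2442 * 9 * 0.121 = 2659.338 kJ/kg
LHV = 47305 - 2659.338 = 44645.66 kJ/kg


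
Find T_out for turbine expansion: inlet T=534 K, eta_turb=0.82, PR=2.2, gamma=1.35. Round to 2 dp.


T_out = T_in * (1 - eta * (1 - PR^(-(gamma-1)/gamma)))
Exponent = -(1.35-1)/1.35 = -0.25925926
PR^exp = 2.2^(-0.25925926) = 0.81512413
Factor = 1 - 0.82*(1 - 0.81512413) = 0.84840179
T_out = 534 * 0.84840179 = 453.05 K


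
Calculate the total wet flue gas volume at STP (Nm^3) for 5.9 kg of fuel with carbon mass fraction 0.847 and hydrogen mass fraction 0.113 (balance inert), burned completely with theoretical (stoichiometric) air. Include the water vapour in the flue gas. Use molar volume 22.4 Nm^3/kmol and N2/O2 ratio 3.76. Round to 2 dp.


Per kg fuel: CO2 = (C/12 kmol)*22.4 = (0.847/12)*22.4 = 1.58107 Nm^3
Per kg fuel: H2O = (H/2 kmol)*22.4 = (0.113/2)*22.4 = 1.26560 Nm^3
O2 needed per kg fuel = C/12 + H/4 = 0.847/12 + 0.113/4 = 0.09883333 kmol
Per kg fuel: N2 = O2*3.76*22.4 = 0.09883333*3.76*22.4 = 8.32414 Nm^3
Total per kg = 1.58107 + 1.26560 + 8.32414 = 11.17081 Nm^3
Total = 11.17081 * 5.9 = 65.91 Nm^3


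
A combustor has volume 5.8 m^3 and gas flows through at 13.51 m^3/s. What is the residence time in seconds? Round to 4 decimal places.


tau = V / Q_flow
tau = 5.8 / 13.51 = 0.4293 s


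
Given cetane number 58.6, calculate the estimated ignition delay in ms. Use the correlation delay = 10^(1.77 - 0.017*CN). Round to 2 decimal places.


delay = 10^(1.77 - 0.017*CN)
Exponent = 1.77 - 0.017*58.6 = 0.7738
delay = 10^0.7738 = 5.94 ms


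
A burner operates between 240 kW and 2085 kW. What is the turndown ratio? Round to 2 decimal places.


TDR = Q_max / Q_min
TDR = 2085 / 240 = 8.69


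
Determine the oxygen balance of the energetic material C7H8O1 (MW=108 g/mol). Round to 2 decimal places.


OB = -1600 * (2C + H/2 - O) / MW
Inner = 2*7 + 8/2 - 1 = 17.00
OB = -1600 * 17.00 / 108 = -251.85%


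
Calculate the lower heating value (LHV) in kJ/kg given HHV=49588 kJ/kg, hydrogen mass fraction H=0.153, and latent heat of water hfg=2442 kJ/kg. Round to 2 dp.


LHV = HHV - hfg * 9 * H
Water correction = 2442 * 9 * 0.153 = 3362.634 kJ/kg
LHV = 49588 - 3362.634 = 46225.37 kJ/kg


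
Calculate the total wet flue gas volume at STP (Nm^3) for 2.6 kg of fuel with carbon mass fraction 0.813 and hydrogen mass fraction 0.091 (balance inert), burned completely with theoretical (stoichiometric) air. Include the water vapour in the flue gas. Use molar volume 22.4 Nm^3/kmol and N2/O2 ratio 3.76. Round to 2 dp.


Per kg fuel: CO2 = (C/12 kmol)*22.4 = (0.813/12)*22.4 = 1.51760 Nm^3
Per kg fuel: H2O = (H/2 kmol)*22.4 = (0.091/2)*22.4 = 1.01920 Nm^3
O2 needed per kg fuel = C/12 + H/4 = 0.813/12 + 0.091/4 = 0.09050000 kmol
Per kg fuel: N2 = O2*3.76*22.4 = 0.09050000*3.76*22.4 = 7.62227 Nm^3
Total per kg = 1.51760 + 1.01920 + 7.62227 = 10.15907 Nm^3
Total = 10.15907 * 2.6 = 26.41 Nm^3


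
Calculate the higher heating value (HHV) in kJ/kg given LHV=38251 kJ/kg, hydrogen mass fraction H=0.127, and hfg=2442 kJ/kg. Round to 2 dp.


HHV = LHV + hfg * 9 * H
Water addition = 2442 * 9 * 0.127 = 2791.206 kJ/kg
HHV = 38251 + 2791.206 = 41042.21 kJ/kg


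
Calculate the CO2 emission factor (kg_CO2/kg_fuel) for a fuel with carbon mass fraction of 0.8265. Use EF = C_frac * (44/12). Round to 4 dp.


EF = C_frac * (M_CO2 / M_C)
EF = 0.8265 * (44/12)
EF = 0.8265 * 3.666667 = 3.0305 kg_CO2/kg_fuel


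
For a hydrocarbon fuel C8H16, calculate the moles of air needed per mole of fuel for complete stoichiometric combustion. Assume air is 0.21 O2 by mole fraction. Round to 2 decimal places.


Balanced combustion: C8H16 + 12 O2 -> 8 CO2 + 8 H2O
O2 needed = C + H/4 = 8 + 16/4 = 12.00 moles
Air moles = O2 / 0.21 = 12.00 / 0.21 = 57.14 moles air


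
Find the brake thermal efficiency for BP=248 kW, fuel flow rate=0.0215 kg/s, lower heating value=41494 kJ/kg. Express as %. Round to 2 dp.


eta_BTE = (BP / (mf * LHV)) * 100
Denominator = 0.0215 * 41494 = 892.1210 kW
eta_BTE = (248 / 892.1210) * 100 = 27.80%


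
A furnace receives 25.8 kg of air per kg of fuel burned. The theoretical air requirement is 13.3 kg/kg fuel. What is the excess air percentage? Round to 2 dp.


Excess air = actual - stoichiometric = 25.8 - 13.3 = 12.50 kg/kg fuel
Excess air % = (excess / stoich) * 100 = (12.50 / 13.3) * 100 = 93.98%


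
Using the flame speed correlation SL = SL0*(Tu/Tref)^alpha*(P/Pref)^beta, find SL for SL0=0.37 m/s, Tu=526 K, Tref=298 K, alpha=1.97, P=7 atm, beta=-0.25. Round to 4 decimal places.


SL = SL0 * (Tu/Tref)^alpha * (P/Pref)^beta
T ratio = 526/298 = 1.76510067
(T ratio)^alpha = 1.76510067^1.97 = 3.062922
(P/Pref)^beta = 7^(-0.25) = 0.614788
SL = 0.37 * 3.062922 * 0.614788 = 0.6967 m/s


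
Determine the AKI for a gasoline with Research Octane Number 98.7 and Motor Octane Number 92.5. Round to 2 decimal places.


AKI = (RON + MON) / 2
AKI = (98.7 + 92.5) / 2
AKI = 191.2 / 2 = 95.60


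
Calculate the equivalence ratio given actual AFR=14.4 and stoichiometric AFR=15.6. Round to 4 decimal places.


phi = AFR_stoich / AFR_actual
phi = 15.6 / 14.4 = 1.0833


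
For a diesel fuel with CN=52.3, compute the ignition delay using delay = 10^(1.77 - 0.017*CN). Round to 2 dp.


delay = 10^(1.77 - 0.017*CN)
Exponent = 1.77 - 0.017*52.3 = 0.8809
delay = 10^0.8809 = 7.60 ms


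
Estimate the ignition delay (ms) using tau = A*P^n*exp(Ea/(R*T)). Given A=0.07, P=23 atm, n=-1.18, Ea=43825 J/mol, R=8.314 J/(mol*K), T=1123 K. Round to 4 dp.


tau = A * P^n * exp(Ea/(R*T))
P^n = 23^(-1.18) = 0.02472641
Ea/(R*T) = 43825/(8.314*1123) = 4.693882
exp(Ea/(R*T)) = 109.276546
tau = 0.07 * 0.02472641 * 109.276546 = 0.1891 ms


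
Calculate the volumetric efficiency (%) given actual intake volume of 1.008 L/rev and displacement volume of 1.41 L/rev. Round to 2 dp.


eta_v = (V_actual / V_disp) * 100
Ratio = 1.008 / 1.41 = 0.7149
eta_v = 0.7149 * 100 = 71.49%


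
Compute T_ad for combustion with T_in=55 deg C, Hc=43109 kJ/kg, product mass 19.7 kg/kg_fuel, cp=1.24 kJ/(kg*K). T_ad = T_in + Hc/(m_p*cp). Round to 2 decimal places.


T_ad = T_in + Hc / (m_p * cp)
Denominator = 19.7 * 1.24 = 24.4280
Temperature rise = 43109 / 24.4280 = 1764.74 K
T_ad = 55 + 1764.74 = 1819.74 deg C


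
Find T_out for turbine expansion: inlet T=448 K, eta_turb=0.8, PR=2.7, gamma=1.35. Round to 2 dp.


T_out = T_in * (1 - eta * (1 - PR^(-(gamma-1)/gamma)))
Exponent = -(1.35-1)/1.35 = -0.25925926
PR^exp = 2.7^(-0.25925926) = 0.77297411
Factor = 1 - 0.8*(1 - 0.77297411) = 0.81837929
T_out = 448 * 0.81837929 = 366.63 K


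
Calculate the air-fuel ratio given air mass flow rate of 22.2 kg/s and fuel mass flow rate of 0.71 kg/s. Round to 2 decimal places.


AFR = m_air / m_fuel
AFR = 22.2 / 0.71 = 31.27


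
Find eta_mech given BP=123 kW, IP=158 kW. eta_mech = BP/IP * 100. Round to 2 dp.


eta_mech = (BP / IP) * 100
Ratio = 123 / 158 = 0.7785
eta_mech = 0.7785 * 100 = 77.85%


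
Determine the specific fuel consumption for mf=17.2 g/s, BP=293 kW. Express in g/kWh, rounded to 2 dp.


SFC = (mf / BP) * 3600
Rate = 17.2 / 293 = 0.058703 g/(s*kW)
SFC = 0.058703 * 3600 = 211.33 g/kWh


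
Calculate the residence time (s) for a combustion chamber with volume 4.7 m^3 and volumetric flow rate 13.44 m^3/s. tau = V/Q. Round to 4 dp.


tau = V / Q_flow
tau = 4.7 / 13.44 = 0.3497 s


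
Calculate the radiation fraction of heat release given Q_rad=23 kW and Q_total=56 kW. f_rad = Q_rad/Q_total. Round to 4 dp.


f_rad = Q_rad / Q_total
f_rad = 23 / 56 = 0.4107


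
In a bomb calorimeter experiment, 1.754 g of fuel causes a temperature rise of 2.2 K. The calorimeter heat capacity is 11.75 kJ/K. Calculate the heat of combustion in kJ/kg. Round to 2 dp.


Hc = C_cal * delta_T / m_fuel
Q_released = 11.75 * 2.2 = 25.8500 kJ
m_fuel = 1.754 g = 1.754/1000 kg = 0.001754 kg
Hc = 25.8500 / 0.001754 = 14737.74 kJ/kg


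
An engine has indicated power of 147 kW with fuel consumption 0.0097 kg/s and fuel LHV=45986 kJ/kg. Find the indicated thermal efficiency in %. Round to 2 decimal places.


eta_ith = (IP / (mf * LHV)) * 100
Denominator = 0.0097 * 45986 = 446.0642 kW
eta_ith = (147 / 446.0642) * 100 = 32.95%


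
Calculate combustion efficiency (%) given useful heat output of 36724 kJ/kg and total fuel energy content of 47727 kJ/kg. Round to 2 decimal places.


Efficiency = (Q_useful / Q_fuel) * 100
Efficiency = (36724 / 47727) * 100
Efficiency = 0.7695 * 100 = 76.95%


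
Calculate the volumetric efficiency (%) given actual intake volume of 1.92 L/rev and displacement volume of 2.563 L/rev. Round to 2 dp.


eta_v = (V_actual / V_disp) * 100
Ratio = 1.92 / 2.563 = 0.7491
eta_v = 0.7491 * 100 = 74.91%


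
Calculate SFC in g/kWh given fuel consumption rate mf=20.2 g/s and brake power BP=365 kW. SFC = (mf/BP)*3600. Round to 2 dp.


SFC = (mf / BP) * 3600
Rate = 20.2 / 365 = 0.055342 g/(s*kW)
SFC = 0.055342 * 3600 = 199.23 g/kWh


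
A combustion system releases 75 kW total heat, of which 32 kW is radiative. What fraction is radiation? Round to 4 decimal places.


f_rad = Q_rad / Q_total
f_rad = 32 / 75 = 0.4267


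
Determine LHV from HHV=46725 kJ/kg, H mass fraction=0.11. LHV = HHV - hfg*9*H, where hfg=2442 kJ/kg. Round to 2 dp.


LHV = HHV - hfg * 9 * H
Water correction = 2442 * 9 * 0.11 = 2417.580 kJ/kg
LHV = 46725 - 2417.580 = 44307.42 kJ/kg


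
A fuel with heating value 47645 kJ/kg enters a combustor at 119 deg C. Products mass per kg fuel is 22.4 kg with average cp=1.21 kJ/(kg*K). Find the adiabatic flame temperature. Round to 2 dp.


T_ad = T_in + Hc / (m_p * cp)
Denominator = 22.4 * 1.21 = 27.1040
Temperature rise = 47645 / 27.1040 = 1757.86 K
T_ad = 119 + 1757.86 = 1876.86 deg C


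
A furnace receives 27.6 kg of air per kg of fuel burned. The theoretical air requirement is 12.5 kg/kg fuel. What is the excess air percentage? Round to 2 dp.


Excess air = actual - stoichiometric = 27.6 - 12.5 = 15.10 kg/kg fuel
Excess air % = (excess / stoich) * 100 = (15.10 / 12.5) * 100 = 120.80%
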